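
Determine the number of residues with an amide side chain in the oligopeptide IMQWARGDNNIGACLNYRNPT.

Only N (asparagine) and Q (glutamine) carry a side-chain carboxamide.
Matching residues: Q3, N9, N10, N16, N19.

5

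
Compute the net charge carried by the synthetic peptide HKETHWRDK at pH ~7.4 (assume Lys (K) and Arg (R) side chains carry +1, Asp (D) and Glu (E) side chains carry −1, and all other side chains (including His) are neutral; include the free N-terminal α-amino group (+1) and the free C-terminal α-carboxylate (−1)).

+1

Positive (K, R): K2, R7, K9 → +3.
Negative (D, E): E3, D8 → −2.
The N-terminus (+1) and C-terminus (−1) cancel.
Net charge = (+3) + (−2) = +1.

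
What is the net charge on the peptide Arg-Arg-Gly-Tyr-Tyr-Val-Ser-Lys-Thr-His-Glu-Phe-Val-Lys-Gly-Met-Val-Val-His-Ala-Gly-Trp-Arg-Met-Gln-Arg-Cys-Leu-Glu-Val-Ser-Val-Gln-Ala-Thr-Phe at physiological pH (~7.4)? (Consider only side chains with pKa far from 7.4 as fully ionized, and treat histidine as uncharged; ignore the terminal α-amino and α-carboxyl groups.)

+4

At pH ~7.4 the Lys and Arg side chains are protonated (+1), the Asp and Glu side chains are deprotonated (−1), and with His taken as neutral all other side chains carry no charge.
Positive (K, R): Arg1, Arg2, Lys8, Lys14, Arg23, Arg26 → +6.
Negative (D, E): Glu11, Glu29 → −2.
Net charge = (+6) + (−2) = +4.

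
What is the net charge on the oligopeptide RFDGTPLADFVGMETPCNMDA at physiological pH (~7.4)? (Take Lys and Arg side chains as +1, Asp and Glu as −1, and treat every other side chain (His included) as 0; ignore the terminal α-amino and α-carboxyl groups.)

-3

Positive (K, R): R1 → +1.
Negative (D, E): D3, D9, E14, D20 → −4.
Net charge = (+1) + (−4) = −3.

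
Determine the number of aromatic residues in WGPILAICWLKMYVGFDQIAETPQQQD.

4

The aromatic amino acids are Phe (F, benzyl), Trp (W, indole), and Tyr (Y, phenol).
Matching residues: W1, W9, Y13, F16.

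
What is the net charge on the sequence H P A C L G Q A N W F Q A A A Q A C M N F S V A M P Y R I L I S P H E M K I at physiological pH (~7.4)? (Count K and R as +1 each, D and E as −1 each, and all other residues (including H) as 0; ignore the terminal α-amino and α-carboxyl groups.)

+1

Positive (K, R): R28, K37 → +2.
Negative (D, E): E35 → −1.
Net charge = (+2) + (−1) = +1.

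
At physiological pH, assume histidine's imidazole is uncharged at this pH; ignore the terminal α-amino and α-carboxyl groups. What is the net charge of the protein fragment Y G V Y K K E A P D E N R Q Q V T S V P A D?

Near pH 7.4, K and R contribute +1 each, D and E contribute −1 each, and every other side chain (His included, as stated) is uncharged.
Positive (K, R): K5, K6, R13 → +3.
Negative (D, E): E7, D10, E11, D22 → −4.
Net charge = (+3) + (−4) = −1.

-1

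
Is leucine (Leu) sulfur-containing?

Only Cys (C) and Met (M) have a sulfur atom in the side chain.
Leucine is not in this group.

No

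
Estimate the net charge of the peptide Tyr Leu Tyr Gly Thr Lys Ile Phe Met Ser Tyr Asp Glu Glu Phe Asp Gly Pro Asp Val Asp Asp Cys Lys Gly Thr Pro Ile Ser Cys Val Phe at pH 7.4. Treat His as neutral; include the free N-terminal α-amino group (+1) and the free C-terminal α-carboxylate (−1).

-5

At pH ~7.4 the Lys and Arg side chains are protonated (+1), the Asp and Glu side chains are deprotonated (−1), and with His taken as neutral all other side chains carry no charge.
Positive (K, R): Lys6, Lys24 → +2.
Negative (D, E): Asp12, Glu13, Glu14, Asp16, Asp19, Asp21, Asp22 → −7.
The N-terminus (+1) and C-terminus (−1) cancel.
Net charge = (+2) + (−7) = −5.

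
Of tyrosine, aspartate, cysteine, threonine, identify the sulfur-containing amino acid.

Only Cys (C) and Met (M) have a sulfur atom in the side chain.
Of the listed options, only cysteine belongs to this group.

cysteine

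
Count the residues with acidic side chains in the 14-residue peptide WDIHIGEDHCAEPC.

4

Aspartate (D) and glutamate (E) have carboxylic-acid side chains and are the acidic amino acids.
Matching residues: D2, E7, D8, E12.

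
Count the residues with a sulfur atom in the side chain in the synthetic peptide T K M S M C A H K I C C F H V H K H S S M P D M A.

7

Cysteine (C, thiol) and methionine (M, thioether) are the two sulfur-containing amino acids.
Matching residues: M3, M5, C6, C11, C12, M21, M24.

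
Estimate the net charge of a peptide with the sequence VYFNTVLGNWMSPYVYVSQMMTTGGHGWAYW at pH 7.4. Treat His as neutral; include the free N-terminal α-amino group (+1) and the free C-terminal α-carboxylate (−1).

0

At pH ~7.4 the Lys and Arg side chains are protonated (+1), the Asp and Glu side chains are deprotonated (−1), and with His taken as neutral all other side chains carry no charge.
Positive (K, R): none → +0.
Negative (D, E): none → −0.
The N-terminus (+1) and C-terminus (−1) cancel.
Net charge = (+0) + (−0) = 0.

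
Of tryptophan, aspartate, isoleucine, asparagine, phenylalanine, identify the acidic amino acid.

The acidic residues are Asp (D) and Glu (E), whose side chains end in a carboxylate group.
Of the listed options, only aspartate belongs to this group.

aspartate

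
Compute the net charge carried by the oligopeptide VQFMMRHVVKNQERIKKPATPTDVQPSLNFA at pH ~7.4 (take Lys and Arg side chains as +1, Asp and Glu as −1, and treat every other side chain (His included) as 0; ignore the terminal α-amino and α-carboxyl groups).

+3

Positive (K, R): R6, K10, R14, K16, K17 → +5.
Negative (D, E): E13, D23 → −2.
Net charge = (+5) + (−2) = +3.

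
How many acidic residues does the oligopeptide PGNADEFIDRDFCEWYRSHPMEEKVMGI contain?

7

Aspartate (D) and glutamate (E) have carboxylic-acid side chains and are the acidic amino acids.
Matching residues: D5, E6, D9, D11, E14, E22, E23.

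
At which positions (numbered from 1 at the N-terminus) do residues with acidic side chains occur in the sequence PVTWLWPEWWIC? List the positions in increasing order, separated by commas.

The acidic residues are Asp (D) and Glu (E), whose side chains end in a carboxylate group.
Matching residues: E8.

8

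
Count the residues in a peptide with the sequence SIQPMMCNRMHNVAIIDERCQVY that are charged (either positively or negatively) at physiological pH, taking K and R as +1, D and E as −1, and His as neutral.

4

Charged side chains at pH ~7.4: K, R (positive); D, E (negative).
Matching residues: R9, D17, E18, R19.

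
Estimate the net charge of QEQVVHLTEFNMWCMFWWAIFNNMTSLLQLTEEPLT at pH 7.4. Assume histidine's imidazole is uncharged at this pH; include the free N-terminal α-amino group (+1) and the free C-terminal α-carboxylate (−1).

Near pH 7.4, K and R contribute +1 each, D and E contribute −1 each, and every other side chain (His included, as stated) is uncharged.
Positive (K, R): none → +0.
Negative (D, E): E2, E9, E32, E33 → −4.
The N-terminus (+1) and C-terminus (−1) cancel.
Net charge = (+0) + (−4) = −4.

-4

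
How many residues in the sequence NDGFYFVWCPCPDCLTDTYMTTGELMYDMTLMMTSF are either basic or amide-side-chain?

1

Basic: H, K, R. Amide-side-chain: N, Q.
Basic residues here: none (0).
Amide-side-chain residues here: N1 (1).
The two groups share no amino acid, so total = 0 + 1 = 1.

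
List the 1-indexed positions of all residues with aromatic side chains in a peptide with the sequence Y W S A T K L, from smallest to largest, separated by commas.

Phenylalanine (F), tryptophan (W), and tyrosine (Y) have aromatic ring side chains.
Matching residues: Y1, W2.

1, 2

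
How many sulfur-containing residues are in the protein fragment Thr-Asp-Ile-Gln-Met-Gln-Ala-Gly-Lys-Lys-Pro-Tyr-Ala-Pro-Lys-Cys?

The sulfur-bearing residues are cysteine (–SH) and methionine (–S–CH₃).
Matching residues: Met5, Cys16.

2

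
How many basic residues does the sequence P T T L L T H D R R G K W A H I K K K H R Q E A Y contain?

10

K, R, and H are the three residues with basic side chains (ε-amine, guanidinium, and imidazole respectively).
Matching residues: H7, R9, R10, K12, H15, K17, K18, K19, H20, R21.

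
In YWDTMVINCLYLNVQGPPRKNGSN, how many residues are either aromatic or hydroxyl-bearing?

Aromatic: F, W, Y. Hydroxyl-bearing: S, T, Y.
Aromatic residues here: Y1, W2, Y11 (3).
Hydroxyl-bearing residues here: Y1, T4, Y11, S23 (4).
Y is in both groups, so the 2 Y residues must not be double-counted.
Total = 3 + 4 − 2 = 5.

5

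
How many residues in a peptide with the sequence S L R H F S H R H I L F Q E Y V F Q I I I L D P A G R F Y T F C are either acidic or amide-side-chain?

4

Acidic: D, E. Amide-side-chain: N, Q.
Acidic residues here: E14, D23 (2).
Amide-side-chain residues here: Q13, Q18 (2).
The two groups share no amino acid, so total = 2 + 2 = 4.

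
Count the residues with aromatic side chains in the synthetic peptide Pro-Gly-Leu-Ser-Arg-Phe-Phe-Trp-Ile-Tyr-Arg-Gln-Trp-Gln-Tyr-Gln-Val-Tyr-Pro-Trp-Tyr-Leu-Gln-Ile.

9

Phenylalanine (F), tryptophan (W), and tyrosine (Y) have aromatic ring side chains.
Matching residues: Phe6, Phe7, Trp8, Tyr10, Trp13, Tyr15, Tyr18, Trp20, Tyr21.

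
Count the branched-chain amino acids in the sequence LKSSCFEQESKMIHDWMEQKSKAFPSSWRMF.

2

The BCAAs are Val, Leu, and Ile — aliphatic side chains with a branch point.
Matching residues: L1, I13.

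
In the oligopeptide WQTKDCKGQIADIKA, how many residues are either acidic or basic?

Acidic: D, E. Basic: H, K, R.
Acidic residues here: D5, D12 (2).
Basic residues here: K4, K7, K14 (3).
The two groups share no amino acid, so total = 2 + 3 = 5.

5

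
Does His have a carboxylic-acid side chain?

No

The acidic residues are Asp (D) and Glu (E), whose side chains end in a carboxylate group.
Histidine is not in this group.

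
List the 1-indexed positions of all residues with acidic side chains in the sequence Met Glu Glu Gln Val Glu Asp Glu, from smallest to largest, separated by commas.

Aspartate (D) and glutamate (E) have carboxylic-acid side chains and are the acidic amino acids.
Matching residues: Glu2, Glu3, Glu6, Asp7, Glu8.

2, 3, 6, 7, 8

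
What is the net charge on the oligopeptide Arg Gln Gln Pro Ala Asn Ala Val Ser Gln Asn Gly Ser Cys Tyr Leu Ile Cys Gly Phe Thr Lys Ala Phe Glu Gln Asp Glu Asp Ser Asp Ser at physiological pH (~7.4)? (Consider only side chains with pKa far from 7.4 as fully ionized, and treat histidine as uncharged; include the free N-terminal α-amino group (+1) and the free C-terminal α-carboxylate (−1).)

-3

The side chains ionized at physiological pH are Lys/Arg (+1) and Asp/Glu (−1); with His treated as neutral, nothing else contributes.
Positive (K, R): Arg1, Lys22 → +2.
Negative (D, E): Glu25, Asp27, Glu28, Asp29, Asp31 → −5.
The N-terminus (+1) and C-terminus (−1) cancel.
Net charge = (+2) + (−5) = −3.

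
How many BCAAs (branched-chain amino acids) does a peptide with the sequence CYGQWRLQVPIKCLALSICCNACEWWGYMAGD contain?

6

The BCAAs are Val, Leu, and Ile — aliphatic side chains with a branch point.
Matching residues: L7, V9, I11, L14, L16, I18.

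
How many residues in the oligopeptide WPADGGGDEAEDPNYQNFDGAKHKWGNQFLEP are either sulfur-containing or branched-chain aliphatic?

1

Sulfur-containing: C, M. Branched-chain aliphatic: I, L, V.
Sulfur-containing residues here: none (0).
Branched-chain aliphatic residues here: L30 (1).
The two groups share no amino acid, so total = 0 + 1 = 1.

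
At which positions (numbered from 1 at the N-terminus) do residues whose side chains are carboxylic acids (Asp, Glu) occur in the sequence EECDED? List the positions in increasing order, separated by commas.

1, 2, 4, 5, 6

Matching residues: E1, E2, D4, E5, D6.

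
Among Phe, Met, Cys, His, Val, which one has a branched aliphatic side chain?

V, L, and I make up the branched-chain aliphatic group.
Of the listed options, only Val belongs to this group.

Val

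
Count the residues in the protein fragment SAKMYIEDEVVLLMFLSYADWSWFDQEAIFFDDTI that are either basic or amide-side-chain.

Basic: H, K, R. Amide-side-chain: N, Q.
Basic residues here: K3 (1).
Amide-side-chain residues here: Q26 (1).
The two groups share no amino acid, so total = 1 + 1 = 2.

2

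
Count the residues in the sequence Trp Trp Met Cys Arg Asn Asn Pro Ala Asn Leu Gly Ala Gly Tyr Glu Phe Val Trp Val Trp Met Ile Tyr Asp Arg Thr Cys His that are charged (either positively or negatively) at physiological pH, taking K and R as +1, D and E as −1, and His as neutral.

4

Charged side chains at pH ~7.4: K, R (positive); D, E (negative).
Matching residues: Arg5, Glu16, Asp25, Arg26.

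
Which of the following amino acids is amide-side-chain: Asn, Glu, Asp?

Only N (asparagine) and Q (glutamine) carry a side-chain carboxamide.
Of the listed options, only Asn belongs to this group.

Asn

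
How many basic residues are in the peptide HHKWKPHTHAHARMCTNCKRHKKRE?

The basic amino acids are Lys (K), Arg (R), and His (H).
Matching residues: H1, H2, K3, K5, H7, H9, H11, R13, K19, R20, H21, K22, K23, R24.

14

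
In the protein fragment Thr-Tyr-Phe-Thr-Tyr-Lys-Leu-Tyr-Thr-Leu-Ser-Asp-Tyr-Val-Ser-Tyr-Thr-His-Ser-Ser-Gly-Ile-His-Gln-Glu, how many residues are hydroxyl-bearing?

The –OH-bearing residues are Ser, Thr (aliphatic alcohols), and Tyr (phenol).
Matching residues: Thr1, Tyr2, Thr4, Tyr5, Tyr8, Thr9, Ser11, Tyr13, Ser15, Tyr16, Thr17, Ser19, Ser20.

13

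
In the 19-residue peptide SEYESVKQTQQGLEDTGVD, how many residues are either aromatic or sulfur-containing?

1

Aromatic: F, W, Y. Sulfur-containing: C, M.
Aromatic residues here: Y3 (1).
Sulfur-containing residues here: none (0).
The two groups share no amino acid, so total = 1 + 0 = 1.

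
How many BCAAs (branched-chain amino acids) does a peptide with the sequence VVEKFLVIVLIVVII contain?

12

The BCAAs are Val, Leu, and Ile — aliphatic side chains with a branch point.
Matching residues: V1, V2, L6, V7, I8, V9, L10, I11, V12, V13, I14, I15.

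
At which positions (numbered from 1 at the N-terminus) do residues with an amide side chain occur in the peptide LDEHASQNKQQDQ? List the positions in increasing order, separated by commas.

The amide-side-chain residues are Asn (N) and Gln (Q).
Matching residues: Q7, N8, Q10, Q11, Q13.

7, 8, 10, 11, 13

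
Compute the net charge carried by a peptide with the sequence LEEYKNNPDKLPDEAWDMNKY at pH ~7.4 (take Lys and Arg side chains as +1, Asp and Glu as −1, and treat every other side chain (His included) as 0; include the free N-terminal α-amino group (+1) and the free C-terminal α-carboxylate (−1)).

Positive (K, R): K5, K10, K20 → +3.
Negative (D, E): E2, E3, D9, D13, E14, D17 → −6.
The N-terminus (+1) and C-terminus (−1) cancel.
Net charge = (+3) + (−6) = −3.

-3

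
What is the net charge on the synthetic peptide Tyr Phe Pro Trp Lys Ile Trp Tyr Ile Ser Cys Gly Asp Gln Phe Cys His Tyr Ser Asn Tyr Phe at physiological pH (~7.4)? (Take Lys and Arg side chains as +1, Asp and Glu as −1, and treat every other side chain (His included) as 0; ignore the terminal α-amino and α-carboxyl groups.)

Positive (K, R): Lys5 → +1.
Negative (D, E): Asp13 → −1.
Net charge = (+1) + (−1) = 0.

0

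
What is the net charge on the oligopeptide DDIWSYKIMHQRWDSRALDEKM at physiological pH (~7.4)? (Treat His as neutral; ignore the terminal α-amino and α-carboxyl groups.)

The side chains ionized at physiological pH are Lys/Arg (+1) and Asp/Glu (−1); with His treated as neutral, nothing else contributes.
Positive (K, R): K7, R12, R16, K21 → +4.
Negative (D, E): D1, D2, D14, D19, E20 → −5.
Net charge = (+4) + (−5) = −1.

-1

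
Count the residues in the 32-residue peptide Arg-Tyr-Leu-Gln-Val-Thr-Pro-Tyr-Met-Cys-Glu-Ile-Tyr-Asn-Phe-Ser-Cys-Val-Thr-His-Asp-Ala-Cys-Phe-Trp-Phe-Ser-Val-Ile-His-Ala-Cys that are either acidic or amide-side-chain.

4

Acidic: D, E. Amide-side-chain: N, Q.
Acidic residues here: Glu11, Asp21 (2).
Amide-side-chain residues here: Gln4, Asn14 (2).
The two groups share no amino acid, so total = 2 + 2 = 4.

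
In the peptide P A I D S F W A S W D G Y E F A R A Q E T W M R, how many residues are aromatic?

6

Phenylalanine (F), tryptophan (W), and tyrosine (Y) have aromatic ring side chains.
Matching residues: F6, W7, W10, Y13, F15, W22.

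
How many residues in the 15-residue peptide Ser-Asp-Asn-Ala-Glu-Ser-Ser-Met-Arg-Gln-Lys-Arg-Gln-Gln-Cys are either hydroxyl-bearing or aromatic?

3

Hydroxyl-bearing: S, T, Y. Aromatic: F, W, Y.
Hydroxyl-bearing residues here: Ser1, Ser6, Ser7 (3).
Aromatic residues here: none (0).
(Y belongs to both groups, but none appear in this sequence.) Total = 3 + 0 = 3.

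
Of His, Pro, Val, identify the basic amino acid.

Lysine (K), arginine (R), and histidine (H) have basic, nitrogen-containing side chains.
Of the listed options, only His belongs to this group.

His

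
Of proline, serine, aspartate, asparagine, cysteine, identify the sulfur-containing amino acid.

Cysteine (C, thiol) and methionine (M, thioether) are the two sulfur-containing amino acids.
Of the listed options, only cysteine belongs to this group.

cysteine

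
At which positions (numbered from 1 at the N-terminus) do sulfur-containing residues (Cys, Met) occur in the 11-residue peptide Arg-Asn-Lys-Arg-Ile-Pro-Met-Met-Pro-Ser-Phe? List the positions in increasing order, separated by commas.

7, 8

Matching residues: Met7, Met8.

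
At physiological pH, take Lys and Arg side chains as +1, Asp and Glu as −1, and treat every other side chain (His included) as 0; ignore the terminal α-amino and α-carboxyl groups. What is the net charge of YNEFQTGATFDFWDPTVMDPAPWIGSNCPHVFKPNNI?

-3

Positive (K, R): K33 → +1.
Negative (D, E): E3, D11, D14, D19 → −4.
Net charge = (+1) + (−4) = −3.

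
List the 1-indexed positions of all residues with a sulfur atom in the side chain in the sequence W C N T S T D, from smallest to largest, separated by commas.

The sulfur-bearing residues are cysteine (–SH) and methionine (–S–CH₃).
Matching residues: C2.

2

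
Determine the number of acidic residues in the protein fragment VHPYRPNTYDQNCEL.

Aspartate (D) and glutamate (E) have carboxylic-acid side chains and are the acidic amino acids.
Matching residues: D10, E14.

2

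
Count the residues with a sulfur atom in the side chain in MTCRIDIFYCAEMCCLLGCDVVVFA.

The sulfur-bearing residues are cysteine (–SH) and methionine (–S–CH₃).
Matching residues: M1, C3, C10, M13, C14, C15, C19.

7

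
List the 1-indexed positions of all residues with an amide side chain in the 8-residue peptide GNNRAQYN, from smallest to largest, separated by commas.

Asparagine (N) and glutamine (Q) have uncharged amide side chains.
Matching residues: N2, N3, Q6, N8.

2, 3, 6, 8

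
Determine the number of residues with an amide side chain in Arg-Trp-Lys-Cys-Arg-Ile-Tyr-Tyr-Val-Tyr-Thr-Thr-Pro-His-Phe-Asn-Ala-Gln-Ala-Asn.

3

Only N (asparagine) and Q (glutamine) carry a side-chain carboxamide.
Matching residues: Asn16, Gln18, Asn20.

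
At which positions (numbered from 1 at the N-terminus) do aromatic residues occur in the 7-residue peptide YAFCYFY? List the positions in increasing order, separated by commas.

1, 3, 5, 6, 7

F, W, and Y each carry an aromatic ring on the side chain.
Matching residues: Y1, F3, Y5, F6, Y7.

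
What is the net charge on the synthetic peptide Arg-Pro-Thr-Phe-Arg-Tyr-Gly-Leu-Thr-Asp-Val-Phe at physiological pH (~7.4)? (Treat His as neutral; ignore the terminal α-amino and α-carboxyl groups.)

+1

At pH ~7.4 the Lys and Arg side chains are protonated (+1), the Asp and Glu side chains are deprotonated (−1), and with His taken as neutral all other side chains carry no charge.
Positive (K, R): Arg1, Arg5 → +2.
Negative (D, E): Asp10 → −1.
Net charge = (+2) + (−1) = +1.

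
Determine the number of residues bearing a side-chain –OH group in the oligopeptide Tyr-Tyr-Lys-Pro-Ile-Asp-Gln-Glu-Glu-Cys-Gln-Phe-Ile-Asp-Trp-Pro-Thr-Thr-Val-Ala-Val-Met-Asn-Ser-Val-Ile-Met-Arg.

5

S, T, and Y are the three residues with a side-chain hydroxyl.
Matching residues: Tyr1, Tyr2, Thr17, Thr18, Ser24.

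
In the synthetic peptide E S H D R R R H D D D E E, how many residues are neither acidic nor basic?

Acidic: D, E. Basic: K, R, H. All other residues are neither.
Matching residues: S2.

1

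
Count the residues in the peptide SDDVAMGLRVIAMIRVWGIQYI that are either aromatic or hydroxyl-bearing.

3

Aromatic: F, W, Y. Hydroxyl-bearing: S, T, Y.
Aromatic residues here: W17, Y21 (2).
Hydroxyl-bearing residues here: S1, Y21 (2).
Y is in both groups, so the 1 Y residue must not be double-counted.
Total = 2 + 2 − 1 = 3.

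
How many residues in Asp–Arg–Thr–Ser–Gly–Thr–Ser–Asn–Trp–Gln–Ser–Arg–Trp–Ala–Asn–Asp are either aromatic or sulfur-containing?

Aromatic: F, W, Y. Sulfur-containing: C, M.
Aromatic residues here: Trp9, Trp13 (2).
Sulfur-containing residues here: none (0).
The two groups share no amino acid, so total = 2 + 0 = 2.

2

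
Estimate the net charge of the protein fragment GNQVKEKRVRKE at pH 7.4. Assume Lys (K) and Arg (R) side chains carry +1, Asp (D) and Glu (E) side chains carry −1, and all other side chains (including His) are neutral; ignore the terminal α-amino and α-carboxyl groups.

+3

Positive (K, R): K5, K7, R8, R10, K11 → +5.
Negative (D, E): E6, E12 → −2.
Net charge = (+5) + (−2) = +3.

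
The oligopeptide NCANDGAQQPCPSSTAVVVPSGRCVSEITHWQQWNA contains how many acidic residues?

2

Only D (aspartate) and E (glutamate) carry a side-chain carboxylic acid.
Matching residues: D5, E27.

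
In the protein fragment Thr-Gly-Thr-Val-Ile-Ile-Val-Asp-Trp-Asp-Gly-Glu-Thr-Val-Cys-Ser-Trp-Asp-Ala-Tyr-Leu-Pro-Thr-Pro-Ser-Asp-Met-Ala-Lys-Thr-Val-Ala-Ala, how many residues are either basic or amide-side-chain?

1

Basic: H, K, R. Amide-side-chain: N, Q.
Basic residues here: Lys29 (1).
Amide-side-chain residues here: none (0).
The two groups share no amino acid, so total = 1 + 0 = 1.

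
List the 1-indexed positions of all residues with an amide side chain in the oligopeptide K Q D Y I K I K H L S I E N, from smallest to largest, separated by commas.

2, 14

The amide-side-chain residues are Asn (N) and Gln (Q).
Matching residues: Q2, N14.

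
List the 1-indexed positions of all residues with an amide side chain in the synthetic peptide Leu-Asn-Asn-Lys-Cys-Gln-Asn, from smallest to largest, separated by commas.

2, 3, 6, 7

Only N (asparagine) and Q (glutamine) carry a side-chain carboxamide.
Matching residues: Asn2, Asn3, Gln6, Asn7.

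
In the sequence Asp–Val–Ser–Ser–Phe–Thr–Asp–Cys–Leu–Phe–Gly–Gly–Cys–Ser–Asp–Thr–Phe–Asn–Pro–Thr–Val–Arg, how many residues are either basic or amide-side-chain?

2

Basic: H, K, R. Amide-side-chain: N, Q.
Basic residues here: Arg22 (1).
Amide-side-chain residues here: Asn18 (1).
The two groups share no amino acid, so total = 1 + 1 = 2.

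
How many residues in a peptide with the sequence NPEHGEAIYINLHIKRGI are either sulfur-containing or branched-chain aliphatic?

5

Sulfur-containing: C, M. Branched-chain aliphatic: I, L, V.
Sulfur-containing residues here: none (0).
Branched-chain aliphatic residues here: I8, I10, L12, I14, I18 (5).
The two groups share no amino acid, so total = 0 + 5 = 5.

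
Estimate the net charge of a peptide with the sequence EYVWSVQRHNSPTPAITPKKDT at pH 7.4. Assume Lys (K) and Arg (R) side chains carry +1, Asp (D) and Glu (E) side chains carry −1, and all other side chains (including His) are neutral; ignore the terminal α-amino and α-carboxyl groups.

Positive (K, R): R8, K19, K20 → +3.
Negative (D, E): E1, D21 → −2.
Net charge = (+3) + (−2) = +1.

+1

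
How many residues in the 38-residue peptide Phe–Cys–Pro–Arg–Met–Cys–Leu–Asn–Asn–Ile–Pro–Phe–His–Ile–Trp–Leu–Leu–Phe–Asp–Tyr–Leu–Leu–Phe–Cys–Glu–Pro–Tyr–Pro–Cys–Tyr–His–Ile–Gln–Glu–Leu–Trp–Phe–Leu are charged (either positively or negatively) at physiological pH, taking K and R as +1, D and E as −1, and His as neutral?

4

Charged side chains at pH ~7.4: K, R (positive); D, E (negative).
Matching residues: Arg4, Asp19, Glu25, Glu34.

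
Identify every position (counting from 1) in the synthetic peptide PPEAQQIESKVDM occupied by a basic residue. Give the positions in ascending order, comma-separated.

The basic amino acids are Lys (K), Arg (R), and His (H).
Matching residues: K10.

10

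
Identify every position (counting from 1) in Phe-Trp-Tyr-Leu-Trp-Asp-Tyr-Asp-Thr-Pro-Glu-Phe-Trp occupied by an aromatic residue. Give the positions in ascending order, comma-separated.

1, 2, 3, 5, 7, 12, 13

Matching residues: Phe1, Trp2, Tyr3, Trp5, Tyr7, Phe12, Trp13.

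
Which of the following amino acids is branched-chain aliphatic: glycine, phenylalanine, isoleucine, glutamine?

isoleucine

The BCAAs are Val, Leu, and Ile — aliphatic side chains with a branch point.
Of the listed options, only isoleucine belongs to this group.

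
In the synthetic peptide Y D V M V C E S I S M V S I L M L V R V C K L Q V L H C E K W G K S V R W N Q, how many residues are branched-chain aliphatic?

The BCAAs are Val, Leu, and Ile — aliphatic side chains with a branch point.
Matching residues: V3, V5, I9, V12, I14, L15, L17, V18, V20, L23, V25, L26, V35.

13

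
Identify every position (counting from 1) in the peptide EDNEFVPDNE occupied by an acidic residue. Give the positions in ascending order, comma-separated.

Only D (aspartate) and E (glutamate) carry a side-chain carboxylic acid.
Matching residues: E1, D2, E4, D8, E10.

1, 2, 4, 8, 10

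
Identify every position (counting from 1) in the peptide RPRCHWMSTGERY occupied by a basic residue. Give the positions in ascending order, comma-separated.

K, R, and H are the three residues with basic side chains (ε-amine, guanidinium, and imidazole respectively).
Matching residues: R1, R3, H5, R12.

1, 3, 5, 12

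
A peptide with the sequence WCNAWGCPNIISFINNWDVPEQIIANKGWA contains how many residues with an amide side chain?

6

The amide-side-chain residues are Asn (N) and Gln (Q).
Matching residues: N3, N9, N15, N16, Q22, N26.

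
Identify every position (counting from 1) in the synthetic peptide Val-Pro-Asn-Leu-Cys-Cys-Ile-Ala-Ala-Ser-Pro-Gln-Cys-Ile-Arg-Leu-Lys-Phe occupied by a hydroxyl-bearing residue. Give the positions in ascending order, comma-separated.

S, T, and Y are the three residues with a side-chain hydroxyl.
Matching residues: Ser10.

10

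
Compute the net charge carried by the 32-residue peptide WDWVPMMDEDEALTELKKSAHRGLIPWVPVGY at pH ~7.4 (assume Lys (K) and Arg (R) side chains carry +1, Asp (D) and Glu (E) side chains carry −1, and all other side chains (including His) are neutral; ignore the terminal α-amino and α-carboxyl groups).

Positive (K, R): K17, K18, R22 → +3.
Negative (D, E): D2, D8, E9, D10, E11, E15 → −6.
Net charge = (+3) + (−6) = −3.

-3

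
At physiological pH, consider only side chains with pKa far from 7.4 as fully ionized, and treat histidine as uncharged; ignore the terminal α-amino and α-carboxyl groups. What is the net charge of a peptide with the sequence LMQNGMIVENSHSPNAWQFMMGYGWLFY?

The side chains ionized at physiological pH are Lys/Arg (+1) and Asp/Glu (−1); with His treated as neutral, nothing else contributes.
Positive (K, R): none → +0.
Negative (D, E): E9 → −1.
Net charge = (+0) + (−1) = −1.

-1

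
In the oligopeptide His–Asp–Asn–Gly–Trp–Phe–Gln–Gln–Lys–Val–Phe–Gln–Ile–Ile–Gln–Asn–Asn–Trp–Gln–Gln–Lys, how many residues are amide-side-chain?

The amide-side-chain residues are Asn (N) and Gln (Q).
Matching residues: Asn3, Gln7, Gln8, Gln12, Gln15, Asn16, Asn17, Gln19, Gln20.

9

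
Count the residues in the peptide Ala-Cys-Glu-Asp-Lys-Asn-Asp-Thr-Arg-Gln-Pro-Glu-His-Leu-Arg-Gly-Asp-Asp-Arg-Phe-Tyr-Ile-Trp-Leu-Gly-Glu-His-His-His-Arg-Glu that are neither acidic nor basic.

14

Acidic: D, E. Basic: K, R, H. All other residues are neither.
Matching residues: Ala1, Cys2, Asn6, Thr8, Gln10, Pro11, Leu14, Gly16, Phe20, Tyr21, Ile22, Trp23, Leu24, Gly25.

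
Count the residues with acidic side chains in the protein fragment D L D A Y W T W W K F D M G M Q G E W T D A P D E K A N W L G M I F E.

8

Only D (aspartate) and E (glutamate) carry a side-chain carboxylic acid.
Matching residues: D1, D3, D12, E18, D21, D24, E25, E35.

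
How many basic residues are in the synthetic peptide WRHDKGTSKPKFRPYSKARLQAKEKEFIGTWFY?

10

Lysine (K), arginine (R), and histidine (H) have basic, nitrogen-containing side chains.
Matching residues: R2, H3, K5, K9, K11, R13, K17, R19, K23, K25.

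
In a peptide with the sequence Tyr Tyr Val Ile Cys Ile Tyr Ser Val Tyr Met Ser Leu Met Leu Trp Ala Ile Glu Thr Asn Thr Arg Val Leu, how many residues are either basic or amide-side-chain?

2

Basic: H, K, R. Amide-side-chain: N, Q.
Basic residues here: Arg23 (1).
Amide-side-chain residues here: Asn21 (1).
The two groups share no amino acid, so total = 1 + 1 = 2.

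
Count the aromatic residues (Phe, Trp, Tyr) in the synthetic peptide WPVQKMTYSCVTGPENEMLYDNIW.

Matching residues: W1, Y8, Y20, W24.

4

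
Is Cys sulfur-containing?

Yes

The sulfur-bearing residues are cysteine (–SH) and methionine (–S–CH₃).
Cysteine is in this group.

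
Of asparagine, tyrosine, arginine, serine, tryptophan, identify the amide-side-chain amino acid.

Only N (asparagine) and Q (glutamine) carry a side-chain carboxamide.
Of the listed options, only asparagine belongs to this group.

asparagine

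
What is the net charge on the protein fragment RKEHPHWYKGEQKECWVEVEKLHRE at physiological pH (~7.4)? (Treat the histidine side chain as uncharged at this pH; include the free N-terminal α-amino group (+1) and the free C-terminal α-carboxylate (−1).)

Near pH 7.4, K and R contribute +1 each, D and E contribute −1 each, and every other side chain (His included, as stated) is uncharged.
Positive (K, R): R1, K2, K9, K13, K21, R24 → +6.
Negative (D, E): E3, E11, E14, E18, E20, E25 → −6.
The N-terminus (+1) and C-terminus (−1) cancel.
Net charge = (+6) + (−6) = 0.

0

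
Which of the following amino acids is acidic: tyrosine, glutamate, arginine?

glutamate

The acidic residues are Asp (D) and Glu (E), whose side chains end in a carboxylate group.
Of the listed options, only glutamate belongs to this group.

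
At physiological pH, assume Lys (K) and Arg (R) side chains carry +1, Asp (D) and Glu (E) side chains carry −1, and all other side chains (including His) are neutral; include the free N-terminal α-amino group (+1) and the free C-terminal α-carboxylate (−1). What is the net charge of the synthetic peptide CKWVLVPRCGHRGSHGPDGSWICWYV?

Positive (K, R): K2, R8, R12 → +3.
Negative (D, E): D18 → −1.
The N-terminus (+1) and C-terminus (−1) cancel.
Net charge = (+3) + (−1) = +2.

+2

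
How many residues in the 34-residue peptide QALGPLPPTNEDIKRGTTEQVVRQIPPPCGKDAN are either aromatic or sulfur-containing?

1

Aromatic: F, W, Y. Sulfur-containing: C, M.
Aromatic residues here: none (0).
Sulfur-containing residues here: C29 (1).
The two groups share no amino acid, so total = 0 + 1 = 1.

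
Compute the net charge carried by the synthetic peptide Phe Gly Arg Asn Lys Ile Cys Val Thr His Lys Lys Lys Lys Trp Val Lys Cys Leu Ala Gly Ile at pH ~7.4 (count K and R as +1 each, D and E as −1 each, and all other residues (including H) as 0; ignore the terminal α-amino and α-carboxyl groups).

Positive (K, R): Arg3, Lys5, Lys11, Lys12, Lys13, Lys14, Lys17 → +7.
Negative (D, E): none → −0.
Net charge = (+7) + (−0) = +7.

+7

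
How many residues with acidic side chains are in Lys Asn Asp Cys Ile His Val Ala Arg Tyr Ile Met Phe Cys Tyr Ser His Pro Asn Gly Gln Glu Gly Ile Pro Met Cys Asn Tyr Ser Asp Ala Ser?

3

Only D (aspartate) and E (glutamate) carry a side-chain carboxylic acid.
Matching residues: Asp3, Glu22, Asp31.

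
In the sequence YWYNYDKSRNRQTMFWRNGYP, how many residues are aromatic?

Phenylalanine (F), tryptophan (W), and tyrosine (Y) have aromatic ring side chains.
Matching residues: Y1, W2, Y3, Y5, F15, W16, Y20.

7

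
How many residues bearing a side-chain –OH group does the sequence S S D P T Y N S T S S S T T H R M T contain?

S, T, and Y are the three residues with a side-chain hydroxyl.
Matching residues: S1, S2, T5, Y6, S8, T9, S10, S11, S12, T13, T14, T18.

12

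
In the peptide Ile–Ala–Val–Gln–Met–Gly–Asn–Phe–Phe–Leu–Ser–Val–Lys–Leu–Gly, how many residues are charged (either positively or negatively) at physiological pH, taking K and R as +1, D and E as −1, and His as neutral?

1

Charged side chains at pH ~7.4: K, R (positive); D, E (negative).
Matching residues: Lys13.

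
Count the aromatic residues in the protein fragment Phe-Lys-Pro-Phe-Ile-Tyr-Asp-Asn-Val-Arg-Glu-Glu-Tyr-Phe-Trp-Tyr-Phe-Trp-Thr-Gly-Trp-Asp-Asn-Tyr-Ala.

11

Phenylalanine (F), tryptophan (W), and tyrosine (Y) have aromatic ring side chains.
Matching residues: Phe1, Phe4, Tyr6, Tyr13, Phe14, Trp15, Tyr16, Phe17, Trp18, Trp21, Tyr24.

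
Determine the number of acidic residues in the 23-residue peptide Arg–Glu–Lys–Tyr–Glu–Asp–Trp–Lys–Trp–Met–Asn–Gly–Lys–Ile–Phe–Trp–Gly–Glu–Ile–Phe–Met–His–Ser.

Aspartate (D) and glutamate (E) have carboxylic-acid side chains and are the acidic amino acids.
Matching residues: Glu2, Glu5, Asp6, Glu18.

4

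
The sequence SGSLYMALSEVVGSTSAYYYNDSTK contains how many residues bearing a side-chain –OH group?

Serine (S), threonine (T), and tyrosine (Y) each carry a hydroxyl group on the side chain.
Matching residues: S1, S3, Y5, S9, S14, T15, S16, Y18, Y19, Y20, S23, T24.

12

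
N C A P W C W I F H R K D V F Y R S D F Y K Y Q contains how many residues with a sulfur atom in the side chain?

2

Only Cys (C) and Met (M) have a sulfur atom in the side chain.
Matching residues: C2, C6.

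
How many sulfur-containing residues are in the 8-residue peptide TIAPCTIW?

Cysteine (C, thiol) and methionine (M, thioether) are the two sulfur-containing amino acids.
Matching residues: C5.

1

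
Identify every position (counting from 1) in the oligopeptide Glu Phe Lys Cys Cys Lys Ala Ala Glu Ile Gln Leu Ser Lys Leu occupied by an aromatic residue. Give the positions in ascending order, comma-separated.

2

F, W, and Y each carry an aromatic ring on the side chain.
Matching residues: Phe2.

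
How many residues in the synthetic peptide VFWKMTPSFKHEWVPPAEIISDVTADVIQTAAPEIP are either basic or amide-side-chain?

4

Basic: H, K, R. Amide-side-chain: N, Q.
Basic residues here: K4, K10, H11 (3).
Amide-side-chain residues here: Q29 (1).
The two groups share no amino acid, so total = 3 + 1 = 4.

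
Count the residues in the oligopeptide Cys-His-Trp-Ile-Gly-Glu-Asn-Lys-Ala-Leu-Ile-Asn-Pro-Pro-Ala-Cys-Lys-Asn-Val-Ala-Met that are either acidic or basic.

Acidic: D, E. Basic: H, K, R.
Acidic residues here: Glu6 (1).
Basic residues here: His2, Lys8, Lys17 (3).
The two groups share no amino acid, so total = 1 + 3 = 4.

4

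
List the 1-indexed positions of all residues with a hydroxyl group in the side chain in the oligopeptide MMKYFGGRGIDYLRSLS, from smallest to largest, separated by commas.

4, 12, 15, 17

The –OH-bearing residues are Ser, Thr (aliphatic alcohols), and Tyr (phenol).
Matching residues: Y4, Y12, S15, S17.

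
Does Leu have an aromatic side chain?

The aromatic amino acids are Phe (F, benzyl), Trp (W, indole), and Tyr (Y, phenol).
Leucine is not in this group.

No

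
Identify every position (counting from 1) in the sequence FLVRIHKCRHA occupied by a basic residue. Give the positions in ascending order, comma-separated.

4, 6, 7, 9, 10

Lysine (K), arginine (R), and histidine (H) have basic, nitrogen-containing side chains.
Matching residues: R4, H6, K7, R9, H10.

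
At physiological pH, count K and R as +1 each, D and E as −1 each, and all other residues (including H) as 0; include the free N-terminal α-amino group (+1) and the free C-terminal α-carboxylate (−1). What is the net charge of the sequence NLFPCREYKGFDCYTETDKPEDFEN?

-4

Positive (K, R): R6, K9, K19 → +3.
Negative (D, E): E7, D12, E16, D18, E21, D22, E24 → −7.
The N-terminus (+1) and C-terminus (−1) cancel.
Net charge = (+3) + (−7) = −4.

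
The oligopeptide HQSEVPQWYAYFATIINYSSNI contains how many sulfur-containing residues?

Only Cys (C) and Met (M) have a sulfur atom in the side chain.
None of the 22 residues belong to this group.

0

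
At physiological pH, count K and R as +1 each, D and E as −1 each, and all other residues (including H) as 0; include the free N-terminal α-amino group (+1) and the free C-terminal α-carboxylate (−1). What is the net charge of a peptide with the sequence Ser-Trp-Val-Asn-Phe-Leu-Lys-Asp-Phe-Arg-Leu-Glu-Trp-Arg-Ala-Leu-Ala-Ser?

+1

Positive (K, R): Lys7, Arg10, Arg14 → +3.
Negative (D, E): Asp8, Glu12 → −2.
The N-terminus (+1) and C-terminus (−1) cancel.
Net charge = (+3) + (−2) = +1.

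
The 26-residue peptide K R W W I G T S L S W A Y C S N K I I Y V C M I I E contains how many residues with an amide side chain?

1

Asparagine (N) and glutamine (Q) have uncharged amide side chains.
Matching residues: N16.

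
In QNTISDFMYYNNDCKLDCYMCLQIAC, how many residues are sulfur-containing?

Cysteine (C, thiol) and methionine (M, thioether) are the two sulfur-containing amino acids.
Matching residues: M8, C14, C18, M20, C21, C26.

6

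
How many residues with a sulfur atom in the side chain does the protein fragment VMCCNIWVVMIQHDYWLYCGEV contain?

Cysteine (C, thiol) and methionine (M, thioether) are the two sulfur-containing amino acids.
Matching residues: M2, C3, C4, M10, C19.

5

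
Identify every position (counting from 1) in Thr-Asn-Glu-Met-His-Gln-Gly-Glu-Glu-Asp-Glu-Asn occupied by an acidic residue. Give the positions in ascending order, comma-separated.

Aspartate (D) and glutamate (E) have carboxylic-acid side chains and are the acidic amino acids.
Matching residues: Glu3, Glu8, Glu9, Asp10, Glu11.

3, 8, 9, 10, 11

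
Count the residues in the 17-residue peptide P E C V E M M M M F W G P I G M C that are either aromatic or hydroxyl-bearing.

2

Aromatic: F, W, Y. Hydroxyl-bearing: S, T, Y.
Aromatic residues here: F10, W11 (2).
Hydroxyl-bearing residues here: none (0).
(Y belongs to both groups, but none appear in this sequence.) Total = 2 + 0 = 2.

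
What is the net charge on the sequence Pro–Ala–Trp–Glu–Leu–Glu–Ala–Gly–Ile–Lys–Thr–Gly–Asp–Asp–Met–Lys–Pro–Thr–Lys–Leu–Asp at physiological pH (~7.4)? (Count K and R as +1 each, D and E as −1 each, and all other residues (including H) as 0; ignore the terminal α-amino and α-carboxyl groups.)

Positive (K, R): Lys10, Lys16, Lys19 → +3.
Negative (D, E): Glu4, Glu6, Asp13, Asp14, Asp21 → −5.
Net charge = (+3) + (−5) = −2.

-2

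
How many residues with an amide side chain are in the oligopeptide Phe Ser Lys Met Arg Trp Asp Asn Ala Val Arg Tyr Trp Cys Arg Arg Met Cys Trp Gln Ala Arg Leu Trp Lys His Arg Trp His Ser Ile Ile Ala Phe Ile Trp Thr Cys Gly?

2

Only N (asparagine) and Q (glutamine) carry a side-chain carboxamide.
Matching residues: Asn8, Gln20.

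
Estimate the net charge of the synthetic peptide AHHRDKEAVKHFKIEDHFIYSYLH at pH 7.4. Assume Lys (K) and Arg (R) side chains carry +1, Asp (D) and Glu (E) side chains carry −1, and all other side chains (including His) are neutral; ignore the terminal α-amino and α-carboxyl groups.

0

Positive (K, R): R4, K6, K10, K13 → +4.
Negative (D, E): D5, E7, E15, D16 → −4.
Net charge = (+4) + (−4) = 0.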